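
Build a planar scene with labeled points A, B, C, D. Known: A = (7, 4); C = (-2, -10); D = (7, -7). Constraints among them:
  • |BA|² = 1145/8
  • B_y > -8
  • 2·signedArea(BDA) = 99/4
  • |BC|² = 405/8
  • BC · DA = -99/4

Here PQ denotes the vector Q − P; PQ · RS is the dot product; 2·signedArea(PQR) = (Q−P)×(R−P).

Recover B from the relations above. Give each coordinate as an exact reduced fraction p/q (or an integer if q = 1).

B = (19/4, -31/4)

1. B_x = 19/4  [2·signedArea(BDA) = 99/4 ∩ BC · DA = -99/4]
2. B_y = -31/4  [2·signedArea(BDA) = 99/4 ∩ BC · DA = -99/4]
   → B = (19/4, -31/4)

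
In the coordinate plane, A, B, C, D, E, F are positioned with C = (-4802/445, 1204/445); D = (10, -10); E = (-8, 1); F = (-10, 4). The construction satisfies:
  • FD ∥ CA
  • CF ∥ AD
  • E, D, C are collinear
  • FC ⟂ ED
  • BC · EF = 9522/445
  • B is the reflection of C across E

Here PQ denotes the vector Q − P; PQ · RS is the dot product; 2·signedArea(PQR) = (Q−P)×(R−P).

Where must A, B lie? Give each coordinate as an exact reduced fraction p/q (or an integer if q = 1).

A = (4098/445, -5026/445)
B = (-2318/445, -314/445)

1. A_x = 4098/445  [CF ∥ AD ∩ FD ∥ CA]
2. A_y = -5026/445  [CF ∥ AD ∩ FD ∥ CA]
   → A = (4098/445, -5026/445)
3. B_x = -2318/445  [B is the reflection of C across E]
4. B_y = -314/445  [B is the reflection of C across E]
   → B = (-2318/445, -314/445)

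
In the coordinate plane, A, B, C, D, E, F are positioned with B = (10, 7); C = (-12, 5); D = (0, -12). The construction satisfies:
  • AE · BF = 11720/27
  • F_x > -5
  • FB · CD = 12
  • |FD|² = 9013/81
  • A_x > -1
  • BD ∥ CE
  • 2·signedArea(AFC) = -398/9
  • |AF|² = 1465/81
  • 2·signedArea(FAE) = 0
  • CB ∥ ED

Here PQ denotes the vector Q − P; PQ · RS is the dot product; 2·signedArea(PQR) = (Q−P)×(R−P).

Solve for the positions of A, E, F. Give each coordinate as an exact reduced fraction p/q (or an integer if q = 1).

A = (-2/3, 0)
E = (-22, -14)
F = (-38/9, -7/3)

1. E_x = -22  [CB ∥ ED ∩ BD ∥ CE]
2. E_y = -14  [CB ∥ ED ∩ BD ∥ CE]
   → E = (-22, -14)
3. F_x = -38/9  [line -12·x + 17·y + -11 = 0 ∩ |FD|² = 9013/81]
4. F_y = -7/3  [line -12·x + 17·y + -11 = 0 ∩ |FD|² = 9013/81]
   → F = (-38/9, -7/3)
5. A_x = -2/3  [2·signedArea(AFC) = -398/9 ∩ 2·signedArea(FAE) = 0]
6. A_y = 0  [2·signedArea(AFC) = -398/9 ∩ 2·signedArea(FAE) = 0]
   → A = (-2/3, 0)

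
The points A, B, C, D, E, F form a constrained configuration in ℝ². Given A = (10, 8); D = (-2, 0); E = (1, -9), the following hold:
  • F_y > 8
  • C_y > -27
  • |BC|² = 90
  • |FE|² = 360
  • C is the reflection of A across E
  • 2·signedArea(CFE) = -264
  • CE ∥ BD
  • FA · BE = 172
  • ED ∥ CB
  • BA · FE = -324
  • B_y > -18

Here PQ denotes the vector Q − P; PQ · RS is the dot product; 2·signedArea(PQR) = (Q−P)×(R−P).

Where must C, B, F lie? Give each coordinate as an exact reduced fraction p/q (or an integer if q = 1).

B = (-11, -17)
C = (-8, -26)
F = (-5, 9)

1. C_x = -8  [C is the reflection of A across E]
2. C_y = -26  [C is the reflection of A across E]
   → C = (-8, -26)
3. B_x = -11  [CE ∥ BD ∩ ED ∥ CB]
4. B_y = -17  [CE ∥ BD ∩ ED ∥ CB]
   → B = (-11, -17)
5. F_x = -5  [FA · BE = 172 ∩ BA · FE = -324]
6. F_y = 9  [FA · BE = 172 ∩ BA · FE = -324]
   → F = (-5, 9)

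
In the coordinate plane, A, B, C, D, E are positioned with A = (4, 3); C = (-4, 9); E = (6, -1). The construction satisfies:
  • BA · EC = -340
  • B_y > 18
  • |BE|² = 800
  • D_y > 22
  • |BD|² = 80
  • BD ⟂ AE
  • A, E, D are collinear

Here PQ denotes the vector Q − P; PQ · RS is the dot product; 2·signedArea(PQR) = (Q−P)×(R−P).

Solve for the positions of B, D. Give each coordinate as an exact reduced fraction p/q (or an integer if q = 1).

1. B_x = -14  [line 10·x + -10·y + 330 = 0 ∩ |BE|² = 800]
2. B_y = 19  [line 10·x + -10·y + 330 = 0 ∩ |BE|² = 800]
   → B = (-14, 19)
3. D_x = -6  [A, E, D are collinear ∩ BD ⟂ AE]
4. D_y = 23  [A, E, D are collinear ∩ BD ⟂ AE]
   → D = (-6, 23)

B = (-14, 19)
D = (-6, 23)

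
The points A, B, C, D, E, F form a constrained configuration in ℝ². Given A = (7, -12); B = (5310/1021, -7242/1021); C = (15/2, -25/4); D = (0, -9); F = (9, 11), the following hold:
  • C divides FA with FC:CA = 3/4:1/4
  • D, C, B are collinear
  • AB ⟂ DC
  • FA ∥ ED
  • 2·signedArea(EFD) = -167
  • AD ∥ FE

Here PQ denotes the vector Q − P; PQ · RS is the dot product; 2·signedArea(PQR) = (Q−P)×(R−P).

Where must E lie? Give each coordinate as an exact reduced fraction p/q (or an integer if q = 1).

1. E_x = 2  [FA ∥ ED ∩ AD ∥ FE]
2. E_y = 14  [FA ∥ ED ∩ AD ∥ FE]
   → E = (2, 14)

E = (2, 14)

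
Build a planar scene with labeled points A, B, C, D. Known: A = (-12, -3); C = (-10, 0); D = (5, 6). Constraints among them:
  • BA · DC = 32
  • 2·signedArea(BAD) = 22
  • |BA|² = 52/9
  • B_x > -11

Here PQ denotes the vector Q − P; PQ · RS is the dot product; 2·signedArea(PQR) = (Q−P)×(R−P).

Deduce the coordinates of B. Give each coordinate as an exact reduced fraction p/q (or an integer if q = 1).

1. B_x = -32/3  [BA · DC = 32 ∩ 2·signedArea(BAD) = 22]
2. B_y = -1  [BA · DC = 32 ∩ 2·signedArea(BAD) = 22]
   → B = (-32/3, -1)

B = (-32/3, -1)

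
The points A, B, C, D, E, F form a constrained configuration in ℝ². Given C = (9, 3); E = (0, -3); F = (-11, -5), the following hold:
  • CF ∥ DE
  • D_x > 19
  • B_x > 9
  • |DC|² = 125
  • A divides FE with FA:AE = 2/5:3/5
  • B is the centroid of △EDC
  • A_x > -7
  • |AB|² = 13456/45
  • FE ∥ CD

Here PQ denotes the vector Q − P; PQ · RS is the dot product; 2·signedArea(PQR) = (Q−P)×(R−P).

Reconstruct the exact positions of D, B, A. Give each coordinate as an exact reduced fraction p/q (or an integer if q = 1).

1. D_x = 20  [CF ∥ DE ∩ FE ∥ CD]
2. D_y = 5  [CF ∥ DE ∩ FE ∥ CD]
   → D = (20, 5)
3. B_x = 29/3  [B is the centroid of △EDC]
4. B_y = 5/3  [B is the centroid of △EDC]
   → B = (29/3, 5/3)
5. A_x = -33/5  [A divides FE with FA:AE = 2/5:3/5]
6. A_y = -21/5  [A divides FE with FA:AE = 2/5:3/5]
   → A = (-33/5, -21/5)

A = (-33/5, -21/5)
B = (29/3, 5/3)
D = (20, 5)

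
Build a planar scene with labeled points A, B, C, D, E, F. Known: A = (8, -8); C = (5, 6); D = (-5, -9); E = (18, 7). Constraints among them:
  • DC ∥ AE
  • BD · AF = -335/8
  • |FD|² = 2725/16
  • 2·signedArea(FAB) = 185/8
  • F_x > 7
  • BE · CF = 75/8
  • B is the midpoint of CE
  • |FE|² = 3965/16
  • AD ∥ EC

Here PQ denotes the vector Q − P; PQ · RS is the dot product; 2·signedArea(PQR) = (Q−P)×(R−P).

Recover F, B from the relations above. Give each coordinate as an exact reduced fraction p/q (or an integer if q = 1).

B = (23/2, 13/2)
F = (29/4, -9/2)

1. B_x = 23/2  [B is the midpoint of CE]
2. B_y = 13/2  [B is the midpoint of CE]
   → B = (23/2, 13/2)
3. F_x = 29/4  [2·signedArea(FAB) = 185/8 ∩ BE · CF = 75/8]
4. F_y = -9/2  [2·signedArea(FAB) = 185/8 ∩ BE · CF = 75/8]
   → F = (29/4, -9/2)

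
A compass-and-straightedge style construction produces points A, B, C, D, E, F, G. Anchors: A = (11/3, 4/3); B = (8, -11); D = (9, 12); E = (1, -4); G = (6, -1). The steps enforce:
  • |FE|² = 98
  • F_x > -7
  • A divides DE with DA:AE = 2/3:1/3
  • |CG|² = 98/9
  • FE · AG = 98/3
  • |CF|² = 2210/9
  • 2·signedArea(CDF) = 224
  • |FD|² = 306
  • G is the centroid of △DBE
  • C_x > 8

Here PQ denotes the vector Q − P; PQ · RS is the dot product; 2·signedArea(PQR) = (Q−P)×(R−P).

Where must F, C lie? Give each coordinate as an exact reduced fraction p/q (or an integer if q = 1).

C = (25/3, -10/3)
F = (-6, 3)

1. F_x = -6  [line -7/3·x + 7/3·y + -21 = 0 ∩ |FE|² = 98]
2. F_y = 3  [line -7/3·x + 7/3·y + -21 = 0 ∩ |FE|² = 98]
   → F = (-6, 3)
3. C_x = 25/3  [line 9·x + -15·y + -125 = 0 ∩ |CF|² = 2210/9]
4. C_y = -10/3  [line 9·x + -15·y + -125 = 0 ∩ |CF|² = 2210/9]
   → C = (25/3, -10/3)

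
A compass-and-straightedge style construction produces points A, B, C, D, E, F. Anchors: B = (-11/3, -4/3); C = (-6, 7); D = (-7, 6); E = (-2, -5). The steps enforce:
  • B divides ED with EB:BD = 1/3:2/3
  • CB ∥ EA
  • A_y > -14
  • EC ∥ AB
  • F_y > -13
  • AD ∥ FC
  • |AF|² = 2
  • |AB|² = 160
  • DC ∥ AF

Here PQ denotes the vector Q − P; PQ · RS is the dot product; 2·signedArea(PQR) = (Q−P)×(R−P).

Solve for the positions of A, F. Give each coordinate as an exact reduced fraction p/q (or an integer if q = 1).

1. A_x = 1/3  [EC ∥ AB ∩ CB ∥ EA]
2. A_y = -40/3  [EC ∥ AB ∩ CB ∥ EA]
   → A = (1/3, -40/3)
3. F_x = 4/3  [AD ∥ FC ∩ DC ∥ AF]
4. F_y = -37/3  [AD ∥ FC ∩ DC ∥ AF]
   → F = (4/3, -37/3)

A = (1/3, -40/3)
F = (4/3, -37/3)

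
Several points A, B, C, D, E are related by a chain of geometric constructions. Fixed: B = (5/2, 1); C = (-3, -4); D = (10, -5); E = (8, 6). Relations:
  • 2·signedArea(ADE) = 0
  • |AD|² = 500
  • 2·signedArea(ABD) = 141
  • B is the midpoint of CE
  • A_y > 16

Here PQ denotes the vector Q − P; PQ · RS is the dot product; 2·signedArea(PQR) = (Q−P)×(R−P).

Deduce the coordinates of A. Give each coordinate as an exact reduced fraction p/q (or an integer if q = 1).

1. A_x = 6  [2·signedArea(ADE) = 0 ∩ 2·signedArea(ABD) = 141]
2. A_y = 17  [2·signedArea(ADE) = 0 ∩ 2·signedArea(ABD) = 141]
   → A = (6, 17)

A = (6, 17)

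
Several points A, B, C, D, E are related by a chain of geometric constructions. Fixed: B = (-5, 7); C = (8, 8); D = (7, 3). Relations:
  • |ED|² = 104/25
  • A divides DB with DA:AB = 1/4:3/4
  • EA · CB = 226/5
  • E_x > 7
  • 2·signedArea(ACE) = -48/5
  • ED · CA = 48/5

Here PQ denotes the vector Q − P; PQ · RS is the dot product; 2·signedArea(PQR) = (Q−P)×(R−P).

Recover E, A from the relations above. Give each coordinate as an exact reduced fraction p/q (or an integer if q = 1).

1. A_x = 4  [A divides DB with DA:AB = 1/4:3/4]
2. A_y = 4  [A divides DB with DA:AB = 1/4:3/4]
   → A = (4, 4)
3. E_x = 37/5  [EA · CB = 226/5 ∩ 2·signedArea(ACE) = -48/5]
4. E_y = 5  [EA · CB = 226/5 ∩ 2·signedArea(ACE) = -48/5]
   → E = (37/5, 5)

A = (4, 4)
E = (37/5, 5)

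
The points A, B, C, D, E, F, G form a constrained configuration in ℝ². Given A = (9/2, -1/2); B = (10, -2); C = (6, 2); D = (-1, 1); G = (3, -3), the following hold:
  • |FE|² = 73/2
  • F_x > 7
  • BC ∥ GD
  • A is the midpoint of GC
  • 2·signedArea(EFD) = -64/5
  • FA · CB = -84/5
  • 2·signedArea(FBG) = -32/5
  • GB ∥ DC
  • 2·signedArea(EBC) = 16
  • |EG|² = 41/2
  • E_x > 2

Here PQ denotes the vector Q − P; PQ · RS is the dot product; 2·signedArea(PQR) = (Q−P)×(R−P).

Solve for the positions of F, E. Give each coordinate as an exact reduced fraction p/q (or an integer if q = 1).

1. F_x = 39/5  [FA · CB = -84/5 ∩ 2·signedArea(FBG) = -32/5]
2. F_y = -7/5  [FA · CB = -84/5 ∩ 2·signedArea(FBG) = -32/5]
   → F = (39/5, -7/5)
3. E_x = 5/2  [2·signedArea(EFD) = -64/5 ∩ 2·signedArea(EBC) = 16]
4. E_y = 3/2  [2·signedArea(EFD) = -64/5 ∩ 2·signedArea(EBC) = 16]
   → E = (5/2, 3/2)

E = (5/2, 3/2)
F = (39/5, -7/5)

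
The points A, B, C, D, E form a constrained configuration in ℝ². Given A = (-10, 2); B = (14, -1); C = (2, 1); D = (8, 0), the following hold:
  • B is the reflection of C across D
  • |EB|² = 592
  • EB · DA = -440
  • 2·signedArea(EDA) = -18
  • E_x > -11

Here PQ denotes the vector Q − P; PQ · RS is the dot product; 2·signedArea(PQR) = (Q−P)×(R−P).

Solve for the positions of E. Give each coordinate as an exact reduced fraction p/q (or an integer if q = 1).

1. E_x = -10  [2·signedArea(EDA) = -18 ∩ EB · DA = -440]
2. E_y = 3  [2·signedArea(EDA) = -18 ∩ EB · DA = -440]
   → E = (-10, 3)

E = (-10, 3)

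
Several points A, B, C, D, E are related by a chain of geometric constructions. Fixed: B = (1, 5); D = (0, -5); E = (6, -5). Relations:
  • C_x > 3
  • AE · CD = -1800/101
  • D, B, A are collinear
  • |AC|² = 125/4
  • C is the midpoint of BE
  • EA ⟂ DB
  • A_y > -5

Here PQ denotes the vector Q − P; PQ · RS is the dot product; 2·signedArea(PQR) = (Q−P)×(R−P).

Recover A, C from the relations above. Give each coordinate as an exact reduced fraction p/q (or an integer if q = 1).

1. A_x = 6/101  [D, B, A are collinear ∩ EA ⟂ DB]
2. A_y = -445/101  [D, B, A are collinear ∩ EA ⟂ DB]
   → A = (6/101, -445/101)
3. C_x = 7/2  [C is the midpoint of BE]
4. C_y = 0  [C is the midpoint of BE]
   → C = (7/2, 0)

A = (6/101, -445/101)
C = (7/2, 0)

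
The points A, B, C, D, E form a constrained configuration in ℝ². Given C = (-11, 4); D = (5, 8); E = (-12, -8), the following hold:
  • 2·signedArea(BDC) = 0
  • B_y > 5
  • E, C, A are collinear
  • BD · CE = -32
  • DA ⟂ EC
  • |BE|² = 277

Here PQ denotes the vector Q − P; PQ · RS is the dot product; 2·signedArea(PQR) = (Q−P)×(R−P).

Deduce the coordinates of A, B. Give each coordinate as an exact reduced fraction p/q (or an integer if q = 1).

1. A_x = -1531/145  [E, C, A are collinear ∩ DA ⟂ EC]
2. A_y = 1348/145  [E, C, A are collinear ∩ DA ⟂ EC]
   → A = (-1531/145, 1348/145)
3. B_x = -3  [2·signedArea(BDC) = 0 ∩ BD · CE = -32]
4. B_y = 6  [2·signedArea(BDC) = 0 ∩ BD · CE = -32]
   → B = (-3, 6)

A = (-1531/145, 1348/145)
B = (-3, 6)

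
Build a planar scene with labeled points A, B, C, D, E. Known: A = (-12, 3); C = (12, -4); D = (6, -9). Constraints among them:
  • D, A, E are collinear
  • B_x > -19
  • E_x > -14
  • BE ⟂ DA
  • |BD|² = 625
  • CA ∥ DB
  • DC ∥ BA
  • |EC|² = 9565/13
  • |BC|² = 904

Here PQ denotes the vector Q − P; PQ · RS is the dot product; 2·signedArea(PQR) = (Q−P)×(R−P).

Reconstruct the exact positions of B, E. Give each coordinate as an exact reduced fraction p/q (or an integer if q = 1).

1. B_x = -18  [DC ∥ BA ∩ CA ∥ DB]
2. B_y = -2  [DC ∥ BA ∩ CA ∥ DB]
   → B = (-18, -2)
3. E_x = -180/13  [D, A, E are collinear ∩ BE ⟂ DA]
4. E_y = 55/13  [D, A, E are collinear ∩ BE ⟂ DA]
   → E = (-180/13, 55/13)

B = (-18, -2)
E = (-180/13, 55/13)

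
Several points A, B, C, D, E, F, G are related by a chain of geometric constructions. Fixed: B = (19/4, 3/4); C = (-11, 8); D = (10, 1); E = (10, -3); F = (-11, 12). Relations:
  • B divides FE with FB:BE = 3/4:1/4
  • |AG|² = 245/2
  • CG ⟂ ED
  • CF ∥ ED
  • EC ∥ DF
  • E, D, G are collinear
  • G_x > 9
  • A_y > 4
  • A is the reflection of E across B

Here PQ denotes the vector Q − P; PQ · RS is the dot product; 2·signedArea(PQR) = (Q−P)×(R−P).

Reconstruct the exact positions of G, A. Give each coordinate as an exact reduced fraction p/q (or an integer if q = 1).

1. G_x = 10  [E, D, G are collinear ∩ CG ⟂ ED]
2. G_y = 8  [E, D, G are collinear ∩ CG ⟂ ED]
   → G = (10, 8)
3. A_x = -1/2  [A is the reflection of E across B]
4. A_y = 9/2  [A is the reflection of E across B]
   → A = (-1/2, 9/2)

A = (-1/2, 9/2)
G = (10, 8)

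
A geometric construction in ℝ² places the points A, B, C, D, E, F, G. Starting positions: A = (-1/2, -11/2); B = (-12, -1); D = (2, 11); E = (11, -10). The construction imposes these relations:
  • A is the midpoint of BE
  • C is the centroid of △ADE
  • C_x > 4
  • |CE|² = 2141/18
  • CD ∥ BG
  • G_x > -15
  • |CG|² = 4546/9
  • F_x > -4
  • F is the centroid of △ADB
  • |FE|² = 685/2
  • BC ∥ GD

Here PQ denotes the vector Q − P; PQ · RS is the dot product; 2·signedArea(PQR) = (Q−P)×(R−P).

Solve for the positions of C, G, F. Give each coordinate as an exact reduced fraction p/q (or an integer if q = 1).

C = (25/6, -3/2)
F = (-7/2, 3/2)
G = (-85/6, 23/2)

1. C_x = 25/6  [C is the centroid of △ADE]
2. C_y = -3/2  [C is the centroid of △ADE]
   → C = (25/6, -3/2)
3. G_x = -85/6  [BC ∥ GD ∩ CD ∥ BG]
4. G_y = 23/2  [BC ∥ GD ∩ CD ∥ BG]
   → G = (-85/6, 23/2)
5. F_x = -7/2  [F is the centroid of △ADB]
6. F_y = 3/2  [F is the centroid of △ADB]
   → F = (-7/2, 3/2)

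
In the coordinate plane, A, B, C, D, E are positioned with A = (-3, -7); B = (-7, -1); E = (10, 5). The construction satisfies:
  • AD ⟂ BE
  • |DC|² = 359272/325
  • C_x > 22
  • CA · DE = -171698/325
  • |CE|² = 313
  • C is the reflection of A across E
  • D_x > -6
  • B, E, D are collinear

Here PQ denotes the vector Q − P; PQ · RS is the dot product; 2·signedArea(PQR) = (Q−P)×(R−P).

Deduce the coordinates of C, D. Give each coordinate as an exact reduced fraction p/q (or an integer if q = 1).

1. C_x = 23  [C is the reflection of A across E]
2. C_y = 17  [C is the reflection of A across E]
   → C = (23, 17)
3. D_x = -1731/325  [B, E, D are collinear ∩ AD ⟂ BE]
4. D_y = -133/325  [B, E, D are collinear ∩ AD ⟂ BE]
   → D = (-1731/325, -133/325)

C = (23, 17)
D = (-1731/325, -133/325)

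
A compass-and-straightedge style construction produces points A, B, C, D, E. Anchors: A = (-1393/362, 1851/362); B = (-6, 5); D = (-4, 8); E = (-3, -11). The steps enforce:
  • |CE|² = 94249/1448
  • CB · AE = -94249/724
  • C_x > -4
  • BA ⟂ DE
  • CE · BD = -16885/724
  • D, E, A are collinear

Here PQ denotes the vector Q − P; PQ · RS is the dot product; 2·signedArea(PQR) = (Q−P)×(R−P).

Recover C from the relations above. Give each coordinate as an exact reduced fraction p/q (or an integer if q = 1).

C = (-2479/724, -2131/724)

1. C_x = -2479/724  [CE · BD = -16885/724 ∩ CB · AE = -94249/724]
2. C_y = -2131/724  [CE · BD = -16885/724 ∩ CB · AE = -94249/724]
   → C = (-2479/724, -2131/724)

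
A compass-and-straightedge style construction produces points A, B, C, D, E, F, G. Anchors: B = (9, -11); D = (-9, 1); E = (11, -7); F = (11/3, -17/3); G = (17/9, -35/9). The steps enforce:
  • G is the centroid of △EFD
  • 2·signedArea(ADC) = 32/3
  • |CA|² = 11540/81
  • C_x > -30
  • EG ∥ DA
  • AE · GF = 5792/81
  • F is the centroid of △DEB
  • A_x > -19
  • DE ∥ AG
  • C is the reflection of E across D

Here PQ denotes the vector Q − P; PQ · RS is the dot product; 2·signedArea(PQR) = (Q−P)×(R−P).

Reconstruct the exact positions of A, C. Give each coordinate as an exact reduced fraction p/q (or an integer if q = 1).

A = (-163/9, 37/9)
C = (-29, 9)

1. A_x = -163/9  [DE ∥ AG ∩ EG ∥ DA]
2. A_y = 37/9  [DE ∥ AG ∩ EG ∥ DA]
   → A = (-163/9, 37/9)
3. C_x = -29  [C is the reflection of E across D]
4. C_y = 9  [C is the reflection of E across D]
   → C = (-29, 9)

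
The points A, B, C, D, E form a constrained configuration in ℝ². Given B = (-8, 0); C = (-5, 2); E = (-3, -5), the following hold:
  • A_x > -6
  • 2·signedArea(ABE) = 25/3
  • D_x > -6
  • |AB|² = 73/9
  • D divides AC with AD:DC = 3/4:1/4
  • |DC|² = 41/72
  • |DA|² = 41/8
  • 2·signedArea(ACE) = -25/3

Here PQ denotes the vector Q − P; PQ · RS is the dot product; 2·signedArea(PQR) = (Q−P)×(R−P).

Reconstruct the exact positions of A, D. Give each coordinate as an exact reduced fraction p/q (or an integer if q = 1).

1. A_x = -16/3  [2·signedArea(ABE) = 25/3 ∩ 2·signedArea(ACE) = -25/3]
2. A_y = -1  [2·signedArea(ABE) = 25/3 ∩ 2·signedArea(ACE) = -25/3]
   → A = (-16/3, -1)
3. D_x = -61/12  [D divides AC with AD:DC = 3/4:1/4]
4. D_y = 5/4  [D divides AC with AD:DC = 3/4:1/4]
   → D = (-61/12, 5/4)

A = (-16/3, -1)
D = (-61/12, 5/4)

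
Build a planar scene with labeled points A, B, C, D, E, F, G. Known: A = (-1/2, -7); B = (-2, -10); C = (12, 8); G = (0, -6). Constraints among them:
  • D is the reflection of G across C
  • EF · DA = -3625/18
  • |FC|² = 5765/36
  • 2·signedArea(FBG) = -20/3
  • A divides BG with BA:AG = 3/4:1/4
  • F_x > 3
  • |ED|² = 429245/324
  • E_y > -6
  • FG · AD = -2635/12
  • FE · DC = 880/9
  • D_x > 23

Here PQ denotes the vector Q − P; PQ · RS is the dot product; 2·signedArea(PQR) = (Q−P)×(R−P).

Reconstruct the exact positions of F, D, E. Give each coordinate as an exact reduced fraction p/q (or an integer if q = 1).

1. D_x = 24  [D is the reflection of G across C]
2. D_y = 22  [D is the reflection of G across C]
   → D = (24, 22)
3. F_x = 23/6  [FG · AD = -2635/12 ∩ 2·signedArea(FBG) = -20/3]
4. F_y = -5/3  [FG · AD = -2635/12 ∩ 2·signedArea(FBG) = -20/3]
   → F = (23/6, -5/3)
5. E_x = 11/18  [FE · DC = 880/9 ∩ EF · DA = -3625/18]
6. E_y = -53/9  [FE · DC = 880/9 ∩ EF · DA = -3625/18]
   → E = (11/18, -53/9)

D = (24, 22)
E = (11/18, -53/9)
F = (23/6, -5/3)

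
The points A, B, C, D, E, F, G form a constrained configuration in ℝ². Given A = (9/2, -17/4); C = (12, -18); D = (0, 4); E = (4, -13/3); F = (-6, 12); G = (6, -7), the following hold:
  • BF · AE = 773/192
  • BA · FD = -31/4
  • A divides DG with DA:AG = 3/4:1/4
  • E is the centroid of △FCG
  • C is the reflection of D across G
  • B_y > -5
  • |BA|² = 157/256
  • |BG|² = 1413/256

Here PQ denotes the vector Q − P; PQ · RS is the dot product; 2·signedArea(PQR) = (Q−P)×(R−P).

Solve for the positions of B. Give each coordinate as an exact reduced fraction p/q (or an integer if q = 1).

1. B_x = 39/8  [BF · AE = 773/192 ∩ BA · FD = -31/4]
2. B_y = -79/16  [BF · AE = 773/192 ∩ BA · FD = -31/4]
   → B = (39/8, -79/16)

B = (39/8, -79/16)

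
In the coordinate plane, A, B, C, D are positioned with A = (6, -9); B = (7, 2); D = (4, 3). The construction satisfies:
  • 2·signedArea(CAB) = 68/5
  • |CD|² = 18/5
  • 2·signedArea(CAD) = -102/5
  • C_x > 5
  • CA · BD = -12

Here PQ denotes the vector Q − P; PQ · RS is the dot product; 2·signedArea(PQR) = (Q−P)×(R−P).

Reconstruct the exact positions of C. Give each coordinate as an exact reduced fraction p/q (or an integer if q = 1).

C = (29/5, 12/5)

1. C_x = 29/5  [2·signedArea(CAD) = -102/5 ∩ 2·signedArea(CAB) = 68/5]
2. C_y = 12/5  [2·signedArea(CAD) = -102/5 ∩ 2·signedArea(CAB) = 68/5]
   → C = (29/5, 12/5)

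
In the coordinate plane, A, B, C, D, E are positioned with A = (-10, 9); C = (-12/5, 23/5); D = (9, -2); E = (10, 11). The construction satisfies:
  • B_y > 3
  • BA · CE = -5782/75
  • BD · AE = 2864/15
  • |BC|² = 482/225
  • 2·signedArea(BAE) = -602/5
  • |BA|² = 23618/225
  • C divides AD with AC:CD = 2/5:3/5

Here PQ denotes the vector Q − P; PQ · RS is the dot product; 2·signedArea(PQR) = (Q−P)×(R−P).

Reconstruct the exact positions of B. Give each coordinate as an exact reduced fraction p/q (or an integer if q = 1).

1. B_x = -17/15  [BA · CE = -5782/75 ∩ BD · AE = 2864/15]
2. B_y = 58/15  [BA · CE = -5782/75 ∩ BD · AE = 2864/15]
   → B = (-17/15, 58/15)

B = (-17/15, 58/15)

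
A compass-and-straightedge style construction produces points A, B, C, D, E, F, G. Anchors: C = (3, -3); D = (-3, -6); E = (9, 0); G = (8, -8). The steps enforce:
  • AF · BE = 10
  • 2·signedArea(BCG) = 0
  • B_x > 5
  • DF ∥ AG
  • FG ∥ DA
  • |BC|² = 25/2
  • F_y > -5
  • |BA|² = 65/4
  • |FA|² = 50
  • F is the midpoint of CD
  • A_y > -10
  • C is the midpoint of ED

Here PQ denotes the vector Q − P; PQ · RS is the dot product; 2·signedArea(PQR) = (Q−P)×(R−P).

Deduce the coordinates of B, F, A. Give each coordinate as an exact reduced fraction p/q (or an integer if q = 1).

A = (5, -19/2)
B = (11/2, -11/2)
F = (0, -9/2)

1. B_x = 11/2  [line 5·x + 5·y + 0 = 0 ∩ |BC|² = 25/2]
2. B_y = -11/2  [line 5·x + 5·y + 0 = 0 ∩ |BC|² = 25/2]
   → B = (11/2, -11/2)
3. F_x = 0  [F is the midpoint of CD]
4. F_y = -9/2  [F is the midpoint of CD]
   → F = (0, -9/2)
5. A_x = 5  [DF ∥ AG ∩ FG ∥ DA]
6. A_y = -19/2  [DF ∥ AG ∩ FG ∥ DA]
   → A = (5, -19/2)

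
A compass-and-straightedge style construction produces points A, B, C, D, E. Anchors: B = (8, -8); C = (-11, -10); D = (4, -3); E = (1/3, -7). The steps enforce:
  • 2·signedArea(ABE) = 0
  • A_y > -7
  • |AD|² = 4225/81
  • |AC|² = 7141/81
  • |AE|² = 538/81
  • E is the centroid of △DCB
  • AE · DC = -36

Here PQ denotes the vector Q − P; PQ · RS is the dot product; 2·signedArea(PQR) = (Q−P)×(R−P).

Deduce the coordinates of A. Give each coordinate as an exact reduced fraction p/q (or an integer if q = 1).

1. A_x = -20/9  [2·signedArea(ABE) = 0 ∩ AE · DC = -36]
2. A_y = -20/3  [2·signedArea(ABE) = 0 ∩ AE · DC = -36]
   → A = (-20/9, -20/3)

A = (-20/9, -20/3)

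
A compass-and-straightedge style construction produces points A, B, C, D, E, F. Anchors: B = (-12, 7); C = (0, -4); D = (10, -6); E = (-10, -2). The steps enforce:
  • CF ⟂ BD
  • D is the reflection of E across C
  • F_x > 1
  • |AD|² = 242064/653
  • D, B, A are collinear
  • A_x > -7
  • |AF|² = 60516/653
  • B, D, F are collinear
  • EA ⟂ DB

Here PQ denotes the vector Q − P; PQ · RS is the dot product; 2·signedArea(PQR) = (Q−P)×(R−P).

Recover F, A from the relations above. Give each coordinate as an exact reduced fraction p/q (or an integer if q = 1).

A = (-4294/653, 2478/653)
F = (1118/653, -720/653)

1. F_x = 1118/653  [B, D, F are collinear ∩ CF ⟂ BD]
2. F_y = -720/653  [B, D, F are collinear ∩ CF ⟂ BD]
   → F = (1118/653, -720/653)
3. A_x = -4294/653  [D, B, A are collinear ∩ EA ⟂ DB]
4. A_y = 2478/653  [D, B, A are collinear ∩ EA ⟂ DB]
   → A = (-4294/653, 2478/653)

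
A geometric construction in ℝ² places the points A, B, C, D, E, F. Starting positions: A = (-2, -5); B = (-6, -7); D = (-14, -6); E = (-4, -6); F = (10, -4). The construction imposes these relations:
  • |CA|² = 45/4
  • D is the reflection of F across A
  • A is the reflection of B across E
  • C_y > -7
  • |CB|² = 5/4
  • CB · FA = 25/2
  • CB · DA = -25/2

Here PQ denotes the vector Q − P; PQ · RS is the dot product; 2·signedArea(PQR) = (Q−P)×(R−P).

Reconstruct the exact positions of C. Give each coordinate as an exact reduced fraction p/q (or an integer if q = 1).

C = (-5, -13/2)

1. C_x = -5  [line 12·x + 1·y + 133/2 = 0 ∩ |CB|² = 5/4]
2. C_y = -13/2  [line 12·x + 1·y + 133/2 = 0 ∩ |CB|² = 5/4]
   → C = (-5, -13/2)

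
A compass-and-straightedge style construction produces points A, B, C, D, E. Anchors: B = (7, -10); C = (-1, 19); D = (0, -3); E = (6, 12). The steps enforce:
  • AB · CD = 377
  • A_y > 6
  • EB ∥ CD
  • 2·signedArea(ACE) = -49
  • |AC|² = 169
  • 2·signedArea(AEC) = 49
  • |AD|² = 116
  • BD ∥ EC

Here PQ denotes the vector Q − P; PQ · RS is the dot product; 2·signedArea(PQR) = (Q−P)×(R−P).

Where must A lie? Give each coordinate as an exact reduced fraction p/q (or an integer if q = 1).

1. A_x = 4  [2·signedArea(AEC) = 49 ∩ AB · CD = 377]
2. A_y = 7  [2·signedArea(AEC) = 49 ∩ AB · CD = 377]
   → A = (4, 7)

A = (4, 7)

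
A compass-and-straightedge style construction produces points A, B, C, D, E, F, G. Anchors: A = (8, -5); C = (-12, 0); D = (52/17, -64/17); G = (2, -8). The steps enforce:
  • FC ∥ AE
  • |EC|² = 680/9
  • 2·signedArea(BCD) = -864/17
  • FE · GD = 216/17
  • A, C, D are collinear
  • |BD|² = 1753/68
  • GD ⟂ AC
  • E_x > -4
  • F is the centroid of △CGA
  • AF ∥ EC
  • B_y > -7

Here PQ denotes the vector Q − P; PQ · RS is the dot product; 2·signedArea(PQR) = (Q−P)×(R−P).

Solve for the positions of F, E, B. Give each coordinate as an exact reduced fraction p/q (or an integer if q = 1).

B = (-3/2, -6)
E = (-10/3, -2/3)
F = (-2/3, -13/3)

1. F_x = -2/3  [F is the centroid of △CGA]
2. F_y = -13/3  [F is the centroid of △CGA]
   → F = (-2/3, -13/3)
3. E_x = -10/3  [AF ∥ EC ∩ FC ∥ AE]
4. E_y = -2/3  [AF ∥ EC ∩ FC ∥ AE]
   → E = (-10/3, -2/3)
5. B_x = -3/2  [line 64/17·x + 256/17·y + 96 = 0 ∩ |BD|² = 1753/68]
6. B_y = -6  [line 64/17·x + 256/17·y + 96 = 0 ∩ |BD|² = 1753/68]
   → B = (-3/2, -6)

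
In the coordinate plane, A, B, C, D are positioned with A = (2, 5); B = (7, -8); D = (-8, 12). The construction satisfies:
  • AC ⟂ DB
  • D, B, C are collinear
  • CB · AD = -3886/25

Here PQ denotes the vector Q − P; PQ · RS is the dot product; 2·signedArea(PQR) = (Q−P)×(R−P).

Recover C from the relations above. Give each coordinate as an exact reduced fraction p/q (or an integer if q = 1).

C = (-26/25, 68/25)

1. C_x = -26/25  [D, B, C are collinear ∩ AC ⟂ DB]
2. C_y = 68/25  [D, B, C are collinear ∩ AC ⟂ DB]
   → C = (-26/25, 68/25)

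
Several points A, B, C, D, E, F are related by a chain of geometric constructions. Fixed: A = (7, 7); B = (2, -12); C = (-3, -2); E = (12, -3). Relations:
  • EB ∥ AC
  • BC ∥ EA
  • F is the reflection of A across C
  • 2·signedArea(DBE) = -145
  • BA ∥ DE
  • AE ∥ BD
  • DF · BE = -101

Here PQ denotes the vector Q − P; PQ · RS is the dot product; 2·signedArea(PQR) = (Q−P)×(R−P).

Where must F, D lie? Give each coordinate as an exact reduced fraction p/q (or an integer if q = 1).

1. F_x = -13  [F is the reflection of A across C]
2. F_y = -11  [F is the reflection of A across C]
   → F = (-13, -11)
3. D_x = 7  [BA ∥ DE ∩ AE ∥ BD]
4. D_y = -22  [BA ∥ DE ∩ AE ∥ BD]
   → D = (7, -22)

D = (7, -22)
F = (-13, -11)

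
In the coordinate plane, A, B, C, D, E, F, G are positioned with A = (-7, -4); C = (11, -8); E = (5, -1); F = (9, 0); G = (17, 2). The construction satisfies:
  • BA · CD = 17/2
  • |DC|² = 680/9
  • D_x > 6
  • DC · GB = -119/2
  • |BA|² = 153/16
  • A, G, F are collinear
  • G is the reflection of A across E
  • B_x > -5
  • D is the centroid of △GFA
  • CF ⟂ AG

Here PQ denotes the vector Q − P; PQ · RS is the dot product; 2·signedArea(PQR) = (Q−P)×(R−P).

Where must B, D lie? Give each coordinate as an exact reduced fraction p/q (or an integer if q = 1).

1. D_x = 19/3  [D is the centroid of △GFA]
2. D_y = -2/3  [D is the centroid of △GFA]
   → D = (19/3, -2/3)
3. B_x = -4  [line 14/3·x + -22/3·y + -31/6 = 0 ∩ |BA|² = 153/16]
4. B_y = -13/4  [line 14/3·x + -22/3·y + -31/6 = 0 ∩ |BA|² = 153/16]
   → B = (-4, -13/4)

B = (-4, -13/4)
D = (19/3, -2/3)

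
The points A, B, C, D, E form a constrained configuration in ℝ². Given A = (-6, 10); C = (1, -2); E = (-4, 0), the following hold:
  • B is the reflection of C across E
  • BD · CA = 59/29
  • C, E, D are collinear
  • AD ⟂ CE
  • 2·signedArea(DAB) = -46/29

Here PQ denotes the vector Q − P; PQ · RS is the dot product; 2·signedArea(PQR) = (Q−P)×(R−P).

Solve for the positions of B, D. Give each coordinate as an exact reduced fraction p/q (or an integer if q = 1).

B = (-9, 2)
D = (-266/29, 60/29)

1. B_x = -9  [B is the reflection of C across E]
2. B_y = 2  [B is the reflection of C across E]
   → B = (-9, 2)
3. D_x = -266/29  [C, E, D are collinear ∩ AD ⟂ CE]
4. D_y = 60/29  [C, E, D are collinear ∩ AD ⟂ CE]
   → D = (-266/29, 60/29)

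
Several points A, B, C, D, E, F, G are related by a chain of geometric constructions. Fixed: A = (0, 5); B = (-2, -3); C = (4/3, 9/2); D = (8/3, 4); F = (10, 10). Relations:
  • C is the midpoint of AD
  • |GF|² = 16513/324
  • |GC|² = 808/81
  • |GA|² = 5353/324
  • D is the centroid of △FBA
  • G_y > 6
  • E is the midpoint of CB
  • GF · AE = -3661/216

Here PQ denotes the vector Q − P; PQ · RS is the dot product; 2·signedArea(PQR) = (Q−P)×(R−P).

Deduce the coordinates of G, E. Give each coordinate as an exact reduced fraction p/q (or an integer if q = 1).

1. E_x = -1/3  [E is the midpoint of CB]
2. E_y = 3/4  [E is the midpoint of CB]
   → E = (-1/3, 3/4)
3. G_x = 34/9  [line 1/3·x + 17/4·y + -6239/216 = 0 ∩ |GF|² = 16513/324]
4. G_y = 13/2  [line 1/3·x + 17/4·y + -6239/216 = 0 ∩ |GF|² = 16513/324]
   → G = (34/9, 13/2)

E = (-1/3, 3/4)
G = (34/9, 13/2)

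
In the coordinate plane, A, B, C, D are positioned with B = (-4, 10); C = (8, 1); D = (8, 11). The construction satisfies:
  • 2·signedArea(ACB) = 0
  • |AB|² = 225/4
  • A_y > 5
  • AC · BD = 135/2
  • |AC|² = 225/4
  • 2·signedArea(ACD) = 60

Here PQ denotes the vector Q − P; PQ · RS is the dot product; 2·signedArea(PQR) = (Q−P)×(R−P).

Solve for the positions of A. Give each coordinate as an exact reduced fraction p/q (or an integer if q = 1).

A = (2, 11/2)

1. A_x = 2  [2·signedArea(ACB) = 0 ∩ 2·signedArea(ACD) = 60]
2. A_y = 11/2  [2·signedArea(ACB) = 0 ∩ 2·signedArea(ACD) = 60]
   → A = (2, 11/2)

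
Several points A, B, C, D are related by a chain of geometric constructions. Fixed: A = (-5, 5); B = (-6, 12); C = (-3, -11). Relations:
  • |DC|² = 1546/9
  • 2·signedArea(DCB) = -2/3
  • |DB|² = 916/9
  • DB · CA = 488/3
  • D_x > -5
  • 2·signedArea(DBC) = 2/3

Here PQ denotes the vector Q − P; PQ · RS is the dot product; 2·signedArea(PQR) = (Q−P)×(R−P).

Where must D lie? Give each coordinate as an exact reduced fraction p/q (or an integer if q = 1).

D = (-14/3, 2)

1. D_x = -14/3  [2·signedArea(DBC) = 2/3 ∩ DB · CA = 488/3]
2. D_y = 2  [2·signedArea(DBC) = 2/3 ∩ DB · CA = 488/3]
   → D = (-14/3, 2)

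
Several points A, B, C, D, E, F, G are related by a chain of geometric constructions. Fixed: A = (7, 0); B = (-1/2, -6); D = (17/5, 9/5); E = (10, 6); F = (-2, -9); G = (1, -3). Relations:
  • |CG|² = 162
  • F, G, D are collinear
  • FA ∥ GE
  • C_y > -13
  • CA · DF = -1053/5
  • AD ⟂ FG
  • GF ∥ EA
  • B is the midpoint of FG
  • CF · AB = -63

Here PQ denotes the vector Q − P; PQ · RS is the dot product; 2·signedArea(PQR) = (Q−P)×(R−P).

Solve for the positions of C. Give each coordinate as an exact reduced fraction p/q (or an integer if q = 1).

C = (-8, -12)

1. C_x = -8  [CF · AB = -63 ∩ CA · DF = -1053/5]
2. C_y = -12  [CF · AB = -63 ∩ CA · DF = -1053/5]
   → C = (-8, -12)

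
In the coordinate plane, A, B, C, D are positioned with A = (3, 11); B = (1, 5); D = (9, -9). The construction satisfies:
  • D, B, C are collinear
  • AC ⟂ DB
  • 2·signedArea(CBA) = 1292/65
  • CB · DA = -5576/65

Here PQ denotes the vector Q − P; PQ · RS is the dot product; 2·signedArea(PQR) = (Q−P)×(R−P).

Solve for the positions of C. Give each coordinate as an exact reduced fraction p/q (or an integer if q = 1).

C = (-71/65, 563/65)

1. C_x = -71/65  [D, B, C are collinear ∩ AC ⟂ DB]
2. C_y = 563/65  [D, B, C are collinear ∩ AC ⟂ DB]
   → C = (-71/65, 563/65)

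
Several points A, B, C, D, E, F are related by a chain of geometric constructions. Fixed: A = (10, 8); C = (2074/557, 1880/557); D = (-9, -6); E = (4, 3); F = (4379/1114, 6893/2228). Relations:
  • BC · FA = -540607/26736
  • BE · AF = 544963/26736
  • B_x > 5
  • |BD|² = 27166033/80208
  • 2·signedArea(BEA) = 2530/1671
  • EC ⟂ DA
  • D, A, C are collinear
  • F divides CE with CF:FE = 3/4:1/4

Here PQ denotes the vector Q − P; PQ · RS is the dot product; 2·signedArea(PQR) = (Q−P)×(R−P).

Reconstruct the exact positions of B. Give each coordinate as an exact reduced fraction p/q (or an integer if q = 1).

1. B_x = 19667/3342  [2·signedArea(BEA) = 2530/1671 ∩ BC · FA = -540607/26736]
2. B_y = 32237/6684  [2·signedArea(BEA) = 2530/1671 ∩ BC · FA = -540607/26736]
   → B = (19667/3342, 32237/6684)

B = (19667/3342, 32237/6684)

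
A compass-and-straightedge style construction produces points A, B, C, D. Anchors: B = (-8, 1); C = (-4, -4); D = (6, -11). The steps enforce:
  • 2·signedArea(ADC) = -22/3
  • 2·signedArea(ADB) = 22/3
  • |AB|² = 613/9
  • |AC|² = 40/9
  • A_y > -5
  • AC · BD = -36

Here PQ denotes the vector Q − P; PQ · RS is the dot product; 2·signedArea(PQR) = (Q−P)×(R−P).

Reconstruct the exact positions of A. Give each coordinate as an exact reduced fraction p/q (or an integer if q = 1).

1. A_x = -2  [2·signedArea(ADB) = 22/3 ∩ 2·signedArea(ADC) = -22/3]
2. A_y = -14/3  [2·signedArea(ADB) = 22/3 ∩ 2·signedArea(ADC) = -22/3]
   → A = (-2, -14/3)

A = (-2, -14/3)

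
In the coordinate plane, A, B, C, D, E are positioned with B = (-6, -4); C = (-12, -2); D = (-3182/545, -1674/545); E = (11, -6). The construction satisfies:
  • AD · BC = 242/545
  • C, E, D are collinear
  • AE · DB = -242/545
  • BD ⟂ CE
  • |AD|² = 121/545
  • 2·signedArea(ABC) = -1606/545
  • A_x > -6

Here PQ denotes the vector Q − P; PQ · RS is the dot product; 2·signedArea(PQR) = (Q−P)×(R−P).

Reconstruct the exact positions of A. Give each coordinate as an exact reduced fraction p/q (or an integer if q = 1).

A = (-3226/545, -1927/545)

1. A_x = -3226/545  [AD · BC = 242/545 ∩ 2·signedArea(ABC) = -1606/545]
2. A_y = -1927/545  [AD · BC = 242/545 ∩ 2·signedArea(ABC) = -1606/545]
   → A = (-3226/545, -1927/545)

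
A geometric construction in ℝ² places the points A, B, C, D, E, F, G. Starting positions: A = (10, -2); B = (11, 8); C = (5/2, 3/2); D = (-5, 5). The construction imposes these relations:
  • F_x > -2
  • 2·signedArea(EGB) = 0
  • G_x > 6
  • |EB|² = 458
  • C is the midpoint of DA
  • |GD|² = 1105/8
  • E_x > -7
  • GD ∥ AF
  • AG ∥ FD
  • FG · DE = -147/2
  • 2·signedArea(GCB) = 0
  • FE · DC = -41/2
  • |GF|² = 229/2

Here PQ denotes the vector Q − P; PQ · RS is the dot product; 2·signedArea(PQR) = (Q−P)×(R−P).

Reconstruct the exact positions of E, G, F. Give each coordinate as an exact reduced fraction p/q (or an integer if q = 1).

1. G_x = 27/4  [line -13/2·x + 17/2·y + 7/2 = 0 ∩ |GD|² = 1105/8]
2. G_y = 19/4  [line -13/2·x + 17/2·y + 7/2 = 0 ∩ |GD|² = 1105/8]
   → G = (27/4, 19/4)
3. F_x = -7/4  [AG ∥ FD ∩ GD ∥ AF]
4. F_y = -7/4  [AG ∥ FD ∩ GD ∥ AF]
   → F = (-7/4, -7/4)
5. E_x = -6  [2·signedArea(EGB) = 0 ∩ FE · DC = -41/2]
6. E_y = -5  [2·signedArea(EGB) = 0 ∩ FE · DC = -41/2]
   → E = (-6, -5)

E = (-6, -5)
F = (-7/4, -7/4)
G = (27/4, 19/4)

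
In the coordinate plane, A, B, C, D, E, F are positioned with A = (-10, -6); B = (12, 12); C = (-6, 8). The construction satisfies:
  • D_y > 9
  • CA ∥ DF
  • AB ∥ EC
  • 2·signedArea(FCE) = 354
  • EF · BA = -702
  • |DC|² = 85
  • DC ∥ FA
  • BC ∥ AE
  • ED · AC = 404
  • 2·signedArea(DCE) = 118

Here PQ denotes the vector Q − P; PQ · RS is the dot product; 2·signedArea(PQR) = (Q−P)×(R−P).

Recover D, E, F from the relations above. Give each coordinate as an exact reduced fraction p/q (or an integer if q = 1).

1. E_x = -28  [AB ∥ EC ∩ BC ∥ AE]
2. E_y = -10  [AB ∥ EC ∩ BC ∥ AE]
   → E = (-28, -10)
3. F_x = -1  [2·signedArea(FCE) = 354 ∩ EF · BA = -702]
4. F_y = -4  [2·signedArea(FCE) = 354 ∩ EF · BA = -702]
   → F = (-1, -4)
5. D_x = 3  [2·signedArea(DCE) = 118 ∩ DC ∥ FA]
6. D_y = 10  [2·signedArea(DCE) = 118 ∩ DC ∥ FA]
   → D = (3, 10)

D = (3, 10)
E = (-28, -10)
F = (-1, -4)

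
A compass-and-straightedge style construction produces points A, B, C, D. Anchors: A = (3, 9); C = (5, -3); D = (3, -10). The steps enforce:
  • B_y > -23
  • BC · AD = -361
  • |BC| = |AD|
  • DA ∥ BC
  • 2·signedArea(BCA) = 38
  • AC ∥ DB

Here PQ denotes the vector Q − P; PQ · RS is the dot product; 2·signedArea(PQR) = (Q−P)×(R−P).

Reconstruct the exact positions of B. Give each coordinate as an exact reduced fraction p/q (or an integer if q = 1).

1. B_x = 5  [DA ∥ BC ∩ AC ∥ DB]
2. B_y = -22  [DA ∥ BC ∩ AC ∥ DB]
   → B = (5, -22)

B = (5, -22)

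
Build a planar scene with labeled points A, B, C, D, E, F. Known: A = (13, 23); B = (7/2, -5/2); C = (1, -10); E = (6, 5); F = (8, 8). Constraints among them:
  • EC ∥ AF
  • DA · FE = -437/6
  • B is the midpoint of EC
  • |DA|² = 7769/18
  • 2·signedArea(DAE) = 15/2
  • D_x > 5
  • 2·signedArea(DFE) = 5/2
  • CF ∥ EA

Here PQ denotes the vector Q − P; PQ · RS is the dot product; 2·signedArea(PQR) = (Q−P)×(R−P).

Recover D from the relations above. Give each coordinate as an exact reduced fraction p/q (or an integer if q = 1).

1. D_x = 35/6  [2·signedArea(DFE) = 5/2 ∩ 2·signedArea(DAE) = 15/2]
2. D_y = 7/2  [2·signedArea(DFE) = 5/2 ∩ 2·signedArea(DAE) = 15/2]
   → D = (35/6, 7/2)

D = (35/6, 7/2)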